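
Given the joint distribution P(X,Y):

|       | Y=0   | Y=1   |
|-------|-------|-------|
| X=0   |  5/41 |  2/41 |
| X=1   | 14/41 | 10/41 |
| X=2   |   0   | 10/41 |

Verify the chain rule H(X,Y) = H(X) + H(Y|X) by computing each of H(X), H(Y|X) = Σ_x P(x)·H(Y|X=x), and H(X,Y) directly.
H(X) = 1.3841 bits, H(Y|X) = 0.7209 bits, H(X,Y) = 2.1051 bits

Marginal of X (row sums):
  P(X=0) = 5/41 + 2/41 = 7/41
  P(X=1) = 14/41 + 10/41 = 24/41
  P(X=2) = 0 + 10/41 = 10/41
H(X) = -[(7/41)·log₂(7/41) + (24/41)·log₂(24/41) + (10/41)·log₂(10/41)]
  = 0.43540 + 0.45225 + 0.49649 = 1.3841 bits

H(Y|X) = Σ_x P(x)·H(Y|X=x):
  X=0: P(X=0) = 7/41, P(Y|X=0) = (5/7, 2/7) → H(Y|X=0) = 0.86312
  X=1: P(X=1) = 24/41, P(Y|X=1) = (7/12, 5/12) → H(Y|X=1) = 0.97987
  X=2: P(X=2) = 10/41, P(Y|X=2) = (0, 1) → H(Y|X=2) = 0.00000
H(Y|X) = (7/41)·0.86312 + (24/41)·0.97987 + (10/41)·0.00000 = 0.7209 bits

H(X,Y) = -Σ_{x,y} P(x,y) log₂ P(x,y). Per-cell terms -P(x,y)·log₂P(x,y):
  X=0: 0.37020, 0.21256
  X=1: 0.52934, 0.49649
  X=2: 0.00000, 0.49649
  (cells with P = 0 contribute 0)
Sum of the 6 terms: H(X,Y) = 2.1051 bits

Chain rule check:
  H(X) + H(Y|X) = 1.3841 + 0.7209 = 2.1050 bits
  H(X,Y) = 2.1051 bits
✓ Chain rule verified (Δ = 0.0001 is 4-dp rounding noise: each of the three values was rounded independently).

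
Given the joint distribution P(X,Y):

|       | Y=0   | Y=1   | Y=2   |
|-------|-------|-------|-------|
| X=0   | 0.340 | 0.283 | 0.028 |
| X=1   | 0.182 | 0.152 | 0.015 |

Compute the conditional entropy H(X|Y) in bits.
0.9332 bits

H(X|Y) = H(X,Y) - H(Y)

H(X,Y) = -Σ_{x,y} P(x,y) log₂ P(x,y). Per-cell terms -P(x,y)·log₂P(x,y):
  X=0: 0.529174, 0.515379, 0.144436
  X=1: 0.447354, 0.413114, 0.090883
Sum of the 6 terms: H(X,Y) = 2.14034 bits

Marginal of Y (column sums):
  P(Y=0) = 0.340 + 0.182 = 0.522
  P(Y=1) = 0.283 + 0.152 = 0.435
  P(Y=2) = 0.028 + 0.015 = 0.043
H(Y) = -[0.522·log₂(0.522) + 0.435·log₂(0.435) + 0.043·log₂(0.043)]
  = 0.489572 + 0.522397 + 0.195199 = 1.20717 bits

H(X|Y) = H(X,Y) - H(Y) = 2.14034 - 1.20717 = 0.9332 bits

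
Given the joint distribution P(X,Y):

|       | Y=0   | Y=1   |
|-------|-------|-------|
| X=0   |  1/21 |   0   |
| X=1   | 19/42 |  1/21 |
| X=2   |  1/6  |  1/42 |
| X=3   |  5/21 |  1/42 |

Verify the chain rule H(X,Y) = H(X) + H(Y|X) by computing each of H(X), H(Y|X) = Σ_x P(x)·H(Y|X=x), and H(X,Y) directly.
H(X) = 1.6711 bits, H(Y|X) = 0.4455 bits, H(X,Y) = 2.1166 bits

Marginal of X (row sums):
  P(X=0) = 1/21 + 0 = 1/21
  P(X=1) = 19/42 + 1/21 = 1/2
  P(X=2) = 1/6 + 1/42 = 4/21
  P(X=3) = 5/21 + 1/42 = 11/42
H(X) = -[(1/21)·log₂(1/21) + (1/2)·log₂(1/2) + (4/21)·log₂(4/21) + (11/42)·log₂(11/42)]
  = 0.2092 + 0.5000 + 0.4557 + 0.5062 = 1.6711 bits

H(Y|X) = Σ_x P(x)·H(Y|X=x):
  X=0: P(X=0) = 1/21, P(Y|X=0) = (1, 0) → H(Y|X=0) = 0.0000
  X=1: P(X=1) = 1/2, P(Y|X=1) = (19/21, 2/21) → H(Y|X=1) = 0.4537
  X=2: P(X=2) = 4/21, P(Y|X=2) = (7/8, 1/8) → H(Y|X=2) = 0.5436
  X=3: P(X=3) = 11/42, P(Y|X=3) = (10/11, 1/11) → H(Y|X=3) = 0.4395
H(Y|X) = (1/21)·0.0000 + (1/2)·0.4537 + (4/21)·0.5436 + (11/42)·0.4395 = 0.4455 bits

H(X,Y) = -Σ_{x,y} P(x,y) log₂ P(x,y). Per-cell terms -P(x,y)·log₂P(x,y):
  X=0: 0.2092, 0.0000
  X=1: 0.5177, 0.2092
  X=2: 0.4308, 0.1284
  X=3: 0.4929, 0.1284
  (cells with P = 0 contribute 0)
Sum of the 8 terms: H(X,Y) = 2.1166 bits

Chain rule check:
  H(X) + H(Y|X) = 1.6711 + 0.4455 = 2.1166 bits
  H(X,Y) = 2.1166 bits
✓ Chain rule verified.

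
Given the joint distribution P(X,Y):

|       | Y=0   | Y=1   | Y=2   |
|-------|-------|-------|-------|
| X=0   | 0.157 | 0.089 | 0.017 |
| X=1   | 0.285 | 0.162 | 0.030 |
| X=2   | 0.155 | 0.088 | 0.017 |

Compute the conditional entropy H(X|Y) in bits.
1.5214 bits

H(X|Y) = H(X,Y) - H(Y)

H(X,Y) = -Σ_{x,y} P(x,y) log₂ P(x,y). Per-cell terms -P(x,y)·log₂P(x,y):
  X=0: 0.4194, 0.3106, 0.0999
  X=1: 0.5161, 0.4254, 0.1518
  X=2: 0.4169, 0.3086, 0.0999
Sum of the 9 terms: H(X,Y) = 2.7486 bits

Marginal of Y (column sums):
  P(Y=0) = 0.157 + 0.285 + 0.155 = 0.597
  P(Y=1) = 0.089 + 0.162 + 0.088 = 0.339
  P(Y=2) = 0.017 + 0.030 + 0.017 = 0.064
H(Y) = -[0.597·log₂(0.597) + 0.339·log₂(0.339) + 0.064·log₂(0.064)]
  = 0.4443 + 0.5291 + 0.2538 = 1.2272 bits

H(X|Y) = H(X,Y) - H(Y) = 2.7486 - 1.2272 = 1.5214 bits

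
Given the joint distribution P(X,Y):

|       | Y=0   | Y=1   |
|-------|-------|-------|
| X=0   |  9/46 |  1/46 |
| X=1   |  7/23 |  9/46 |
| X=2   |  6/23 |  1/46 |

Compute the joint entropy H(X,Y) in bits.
2.1892 bits

H(X,Y) = -Σ_{x,y} P(x,y) log₂ P(x,y). Per-cell terms -P(x,y)·log₂P(x,y):
  X=0: 0.4605, 0.1201
  X=1: 0.5223, 0.4605
  X=2: 0.5057, 0.1201
Sum of the 6 terms: H(X,Y) = 2.1892 bits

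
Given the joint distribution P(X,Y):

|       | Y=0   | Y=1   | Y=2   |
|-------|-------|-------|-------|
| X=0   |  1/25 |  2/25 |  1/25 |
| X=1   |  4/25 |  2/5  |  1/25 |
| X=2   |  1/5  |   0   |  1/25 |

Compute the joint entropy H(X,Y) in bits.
2.4507 bits

H(X,Y) = -Σ_{x,y} P(x,y) log₂ P(x,y). Per-cell terms -P(x,y)·log₂P(x,y):
  X=0: 0.18575, 0.29151, 0.18575
  X=1: 0.42302, 0.52877, 0.18575
  X=2: 0.46439, 0.00000, 0.18575
  (cells with P = 0 contribute 0)
Sum of the 9 terms: H(X,Y) = 2.4507 bits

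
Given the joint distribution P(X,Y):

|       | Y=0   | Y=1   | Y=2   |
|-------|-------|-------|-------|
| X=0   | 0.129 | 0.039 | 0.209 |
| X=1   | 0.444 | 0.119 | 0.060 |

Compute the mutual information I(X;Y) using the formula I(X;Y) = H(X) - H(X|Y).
0.1817 bits

I(X;Y) = H(X) - H(X|Y)

Marginal of X (row sums):
  P(X=0) = 0.129 + 0.039 + 0.209 = 0.377
  P(X=1) = 0.444 + 0.119 + 0.060 = 0.623
H(X) = -[0.377·log₂(0.377) + 0.623·log₂(0.623)]
  = 0.5306 + 0.4253 = 0.9559 bits

Marginal of Y (column sums):
  P(Y=0) = 0.129 + 0.444 = 0.573
  P(Y=1) = 0.039 + 0.119 = 0.158
  P(Y=2) = 0.209 + 0.060 = 0.269
H(X|Y) = Σ_y P(y)·H(X|Y=y):
  Y=0: P(Y=0) = 0.573, P(X|Y=0) = (43/191, 148/191) → H(X|Y=0) = 0.7694
  Y=1: P(Y=1) = 0.158, P(X|Y=1) = (39/158, 119/158) → H(X|Y=1) = 0.8062
  Y=2: P(Y=2) = 0.269, P(X|Y=2) = (209/269, 60/269) → H(X|Y=2) = 0.7657
H(X|Y) = 0.573·0.7694 + 0.158·0.8062 + 0.269·0.7657 = 0.7742 bits

I(X;Y) = H(X) - H(X|Y) = 0.9559 - 0.7742 = 0.1817 bits

Cross-check via I(X;Y) = H(X) + H(Y) - H(X,Y): computing H(Y) from the column sums and H(X,Y) from the 6 cells in the same way gives H(Y) = 1.3905 bits and H(X,Y) = 2.1647 bits, so
I(X;Y) = 0.9559 + 1.3905 - 2.1647 = 0.1817 bits ✓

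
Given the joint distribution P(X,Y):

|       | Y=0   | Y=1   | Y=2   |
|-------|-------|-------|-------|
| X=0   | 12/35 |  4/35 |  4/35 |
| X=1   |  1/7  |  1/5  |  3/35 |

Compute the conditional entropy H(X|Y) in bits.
0.9188 bits

H(X|Y) = H(X,Y) - H(Y)

H(X,Y) = -Σ_{x,y} P(x,y) log₂ P(x,y). Per-cell terms -P(x,y)·log₂P(x,y):
  X=0: 0.5295, 0.3576, 0.3576
  X=1: 0.4011, 0.4644, 0.3038
Sum of the 6 terms: H(X,Y) = 2.4140 bits

Marginal of Y (column sums):
  P(Y=0) = 12/35 + 1/7 = 17/35
  P(Y=1) = 4/35 + 1/5 = 11/35
  P(Y=2) = 4/35 + 3/35 = 1/5
H(Y) = -[(17/35)·log₂(17/35) + (11/35)·log₂(11/35) + (1/5)·log₂(1/5)]
  = 0.5060 + 0.5248 + 0.4644 = 1.4952 bits

H(X|Y) = H(X,Y) - H(Y) = 2.4140 - 1.4952 = 0.9188 bits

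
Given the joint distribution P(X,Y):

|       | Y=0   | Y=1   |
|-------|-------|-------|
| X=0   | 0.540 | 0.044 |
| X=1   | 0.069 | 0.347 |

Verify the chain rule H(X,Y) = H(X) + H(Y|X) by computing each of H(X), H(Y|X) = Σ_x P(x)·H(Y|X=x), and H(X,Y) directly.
H(X) = 0.9795 bits, H(Y|X) = 0.4948 bits, H(X,Y) = 1.4743 bits

Marginal of X (row sums):
  P(X=0) = 0.540 + 0.044 = 0.584
  P(X=1) = 0.069 + 0.347 = 0.416
H(X) = -[0.584·log₂(0.584) + 0.416·log₂(0.416)]
  = 0.45316 + 0.52638 = 0.9795 bits

H(Y|X) = Σ_x P(x)·H(Y|X=x):
  X=0: P(X=0) = 0.584, P(Y|X=0) = (135/146, 11/146) → H(Y|X=0) = 0.38555
  X=1: P(X=1) = 0.416, P(Y|X=1) = (69/416, 347/416) → H(Y|X=1) = 0.64816
H(Y|X) = 0.584·0.38555 + 0.416·0.64816 = 0.4948 bits

H(X,Y) = -Σ_{x,y} P(x,y) log₂ P(x,y). Per-cell terms -P(x,y)·log₂P(x,y):
  X=0: 0.48004, 0.19828
  X=1: 0.26615, 0.52987
Sum of the 4 terms: H(X,Y) = 1.4743 bits

Chain rule check:
  H(X) + H(Y|X) = 0.9795 + 0.4948 = 1.4743 bits
  H(X,Y) = 1.4743 bits
✓ Chain rule verified.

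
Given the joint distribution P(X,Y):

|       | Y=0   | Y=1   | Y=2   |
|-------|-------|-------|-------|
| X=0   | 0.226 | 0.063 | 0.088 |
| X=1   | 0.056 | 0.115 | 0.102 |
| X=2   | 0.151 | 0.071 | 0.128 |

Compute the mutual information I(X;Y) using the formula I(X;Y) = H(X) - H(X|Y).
0.0852 bits

I(X;Y) = H(X) - H(X|Y)

Marginal of X (row sums):
  P(X=0) = 0.226 + 0.063 + 0.088 = 0.377
  P(X=1) = 0.056 + 0.115 + 0.102 = 0.273
  P(X=2) = 0.151 + 0.071 + 0.128 = 0.350
H(X) = -[0.377·log₂(0.377) + 0.273·log₂(0.273) + 0.350·log₂(0.350)]
  = 0.530576 + 0.511336 + 0.530101 = 1.57201 bits

Marginal of Y (column sums):
  P(Y=0) = 0.226 + 0.056 + 0.151 = 0.433
  P(Y=1) = 0.063 + 0.115 + 0.071 = 0.249
  P(Y=2) = 0.088 + 0.102 + 0.128 = 0.318
H(X|Y) = Σ_y P(y)·H(X|Y=y):
  Y=0: P(Y=0) = 0.433, P(X|Y=0) = (226/433, 56/433, 151/433) → H(X|Y=0) = 1.401245
  Y=1: P(Y=1) = 0.249, P(X|Y=1) = (21/83, 115/249, 71/249) → H(X|Y=1) = 1.532564
  Y=2: P(Y=2) = 0.318, P(X|Y=2) = (44/159, 17/53, 64/159) → H(X|Y=2) = 1.567545
H(X|Y) = 0.433·1.401245 + 0.249·1.532564 + 0.318·1.567545 = 1.48683 bits

I(X;Y) = H(X) - H(X|Y) = 1.57201 - 1.48683 = 0.0852 bits

Cross-check via I(X;Y) = H(X) + H(Y) - H(X,Y): computing H(Y) from the column sums and H(X,Y) from the 9 cells in the same way gives H(Y) = 1.54794 bits and H(X,Y) = 3.03476 bits, so
I(X;Y) = 1.57201 + 1.54794 - 3.03476 = 0.0852 bits ✓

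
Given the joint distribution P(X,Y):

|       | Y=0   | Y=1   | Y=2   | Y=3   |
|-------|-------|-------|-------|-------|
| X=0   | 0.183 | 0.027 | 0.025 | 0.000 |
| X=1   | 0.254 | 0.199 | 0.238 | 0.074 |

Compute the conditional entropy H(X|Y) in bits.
0.6671 bits

H(X|Y) = H(X,Y) - H(Y)

H(X,Y) = -Σ_{x,y} P(x,y) log₂ P(x,y). Per-cell terms -P(x,y)·log₂P(x,y):
  X=0: 0.448365, 0.140694, 0.133048, 0.000000
  X=1: 0.502183, 0.463503, 0.492890, 0.277968
  (cells with P = 0 contribute 0)
Sum of the 8 terms: H(X,Y) = 2.45865 bits

Marginal of Y (column sums):
  P(Y=0) = 0.183 + 0.254 = 0.437
  P(Y=1) = 0.027 + 0.199 = 0.226
  P(Y=2) = 0.025 + 0.238 = 0.263
  P(Y=3) = 0.000 + 0.074 = 0.074
H(Y) = -[0.437·log₂(0.437) + 0.226·log₂(0.226) + 0.263·log₂(0.263) + 0.074·log₂(0.074)]
  = 0.521907 + 0.484907 + 0.506766 + 0.277968 = 1.79155 bits

H(X|Y) = H(X,Y) - H(Y) = 2.45865 - 1.79155 = 0.6671 bits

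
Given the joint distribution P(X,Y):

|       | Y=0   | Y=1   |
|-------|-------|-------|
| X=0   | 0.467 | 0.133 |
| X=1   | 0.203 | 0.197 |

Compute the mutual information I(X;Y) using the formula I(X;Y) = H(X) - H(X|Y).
0.0571 bits

I(X;Y) = H(X) - H(X|Y)

Marginal of X (row sums):
  P(X=0) = 0.467 + 0.133 = 0.600
  P(X=1) = 0.203 + 0.197 = 0.400
H(X) = -[0.600·log₂(0.600) + 0.400·log₂(0.400)]
  = 0.4422 + 0.5288 = 0.9710 bits

Marginal of Y (column sums):
  P(Y=0) = 0.467 + 0.203 = 0.670
  P(Y=1) = 0.133 + 0.197 = 0.330
H(X|Y) = Σ_y P(y)·H(X|Y=y):
  Y=0: P(Y=0) = 0.670, P(X|Y=0) = (467/670, 203/670) → H(X|Y=0) = 0.8849
  Y=1: P(Y=1) = 0.330, P(X|Y=1) = (133/330, 197/330) → H(X|Y=1) = 0.9727
H(X|Y) = 0.670·0.8849 + 0.330·0.9727 = 0.9139 bits

I(X;Y) = H(X) - H(X|Y) = 0.9710 - 0.9139 = 0.0571 bits

Cross-check via I(X;Y) = H(X) + H(Y) - H(X,Y): computing H(Y) from the column sums and H(X,Y) from the 4 cells in the same way gives H(Y) = 0.9149 bits and H(X,Y) = 1.8288 bits, so
I(X;Y) = 0.9710 + 0.9149 - 1.8288 = 0.0571 bits ✓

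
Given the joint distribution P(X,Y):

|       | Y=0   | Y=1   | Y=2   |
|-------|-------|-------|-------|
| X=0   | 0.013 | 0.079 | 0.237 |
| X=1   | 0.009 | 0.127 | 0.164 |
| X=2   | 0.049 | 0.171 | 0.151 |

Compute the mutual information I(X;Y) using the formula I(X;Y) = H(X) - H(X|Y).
0.0634 bits

I(X;Y) = H(X) - H(X|Y)

Marginal of X (row sums):
  P(X=0) = 0.013 + 0.079 + 0.237 = 0.329
  P(X=1) = 0.009 + 0.127 + 0.164 = 0.300
  P(X=2) = 0.049 + 0.171 + 0.151 = 0.371
H(X) = -[0.329·log₂(0.329) + 0.300·log₂(0.300) + 0.371·log₂(0.371)]
  = 0.5276635 + 0.5210897 + 0.5307188 = 1.5794720 bits

Marginal of Y (column sums):
  P(Y=0) = 0.013 + 0.009 + 0.049 = 0.071
  P(Y=1) = 0.079 + 0.127 + 0.171 = 0.377
  P(Y=2) = 0.237 + 0.164 + 0.151 = 0.552
H(X|Y) = Σ_y P(y)·H(X|Y=y):
  Y=0: P(Y=0) = 0.071, P(X|Y=0) = (13/71, 9/71, 49/71) → H(X|Y=0) = 1.1954397
  Y=1: P(Y=1) = 0.377, P(X|Y=1) = (79/377, 127/377, 171/377) → H(X|Y=1) = 1.5185947
  Y=2: P(Y=2) = 0.552, P(X|Y=2) = (79/184, 41/138, 151/552) → H(X|Y=2) = 1.5554995
H(X|Y) = 0.071·1.1954397 + 0.377·1.5185947 + 0.552·1.5554995 = 1.5160221 bits

I(X;Y) = H(X) - H(X|Y) = 1.5794720 - 1.5160221 = 0.0634 bits

Cross-check via I(X;Y) = H(X) + H(Y) - H(X,Y): computing H(Y) from the column sums and H(X,Y) from the 9 cells in the same way gives H(Y) = 1.2747221 bits and H(X,Y) = 2.7907443 bits, so
I(X;Y) = 1.5794720 + 1.2747221 - 2.7907443 = 0.0634 bits ✓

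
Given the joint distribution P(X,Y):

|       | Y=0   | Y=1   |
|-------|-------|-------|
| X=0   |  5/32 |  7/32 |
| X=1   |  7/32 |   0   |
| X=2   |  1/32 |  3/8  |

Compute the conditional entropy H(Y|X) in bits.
0.5264 bits

H(Y|X) = H(X,Y) - H(X)

H(X,Y) = -Σ_{x,y} P(x,y) log₂ P(x,y). Per-cell terms -P(x,y)·log₂P(x,y):
  X=0: 0.41845, 0.47964
  X=1: 0.47964, 0.00000
  X=2: 0.15625, 0.53064
  (cells with P = 0 contribute 0)
Sum of the 6 terms: H(X,Y) = 2.0646 bits

Marginal of X (row sums):
  P(X=0) = 5/32 + 7/32 = 3/8
  P(X=1) = 7/32 + 0 = 7/32
  P(X=2) = 1/32 + 3/8 = 13/32
H(X) = -[(3/8)·log₂(3/8) + (7/32)·log₂(7/32) + (13/32)·log₂(13/32)]
  = 0.53064 + 0.47964 + 0.52795 = 1.5382 bits

H(Y|X) = H(X,Y) - H(X) = 2.0646 - 1.5382 = 0.5264 bits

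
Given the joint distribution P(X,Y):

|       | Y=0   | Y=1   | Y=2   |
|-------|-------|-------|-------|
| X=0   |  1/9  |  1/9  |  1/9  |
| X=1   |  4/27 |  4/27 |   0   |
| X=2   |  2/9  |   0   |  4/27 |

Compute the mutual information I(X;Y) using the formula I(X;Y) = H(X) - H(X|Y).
0.3333 bits

I(X;Y) = H(X) - H(X|Y)

Marginal of X (row sums):
  P(X=0) = 1/9 + 1/9 + 1/9 = 1/3
  P(X=1) = 4/27 + 4/27 + 0 = 8/27
  P(X=2) = 2/9 + 0 + 4/27 = 10/27
H(X) = -[(1/3)·log₂(1/3) + (8/27)·log₂(8/27) + (10/27)·log₂(10/27)]
  = 0.5283 + 0.5200 + 0.5307 = 1.5790 bits

Marginal of Y (column sums):
  P(Y=0) = 1/9 + 4/27 + 2/9 = 13/27
  P(Y=1) = 1/9 + 4/27 + 0 = 7/27
  P(Y=2) = 1/9 + 0 + 4/27 = 7/27
H(X|Y) = Σ_y P(y)·H(X|Y=y):
  Y=0: P(Y=0) = 13/27, P(X|Y=0) = (3/13, 4/13, 6/13) → H(X|Y=0) = 1.5262
  Y=1: P(Y=1) = 7/27, P(X|Y=1) = (3/7, 4/7, 0) → H(X|Y=1) = 0.9852
  Y=2: P(Y=2) = 7/27, P(X|Y=2) = (3/7, 0, 4/7) → H(X|Y=2) = 0.9852
H(X|Y) = (13/27)·1.5262 + (7/27)·0.9852 + (7/27)·0.9852 = 1.2457 bits

I(X;Y) = H(X) - H(X|Y) = 1.5790 - 1.2457 = 0.3333 bits

Cross-check via I(X;Y) = H(X) + H(Y) - H(X,Y): computing H(Y) from the column sums and H(X,Y) from the 9 cells in the same way gives H(Y) = 1.5175 bits and H(X,Y) = 2.7632 bits, so
I(X;Y) = 1.5790 + 1.5175 - 2.7632 = 0.3333 bits ✓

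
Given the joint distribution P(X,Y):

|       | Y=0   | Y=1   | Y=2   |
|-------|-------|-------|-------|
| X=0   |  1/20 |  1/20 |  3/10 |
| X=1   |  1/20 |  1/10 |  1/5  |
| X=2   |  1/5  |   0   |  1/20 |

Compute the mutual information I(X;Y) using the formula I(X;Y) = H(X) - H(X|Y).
0.3184 bits

I(X;Y) = H(X) - H(X|Y)

Marginal of X (row sums):
  P(X=0) = 1/20 + 1/20 + 3/10 = 2/5
  P(X=1) = 1/20 + 1/10 + 1/5 = 7/20
  P(X=2) = 1/5 + 0 + 1/20 = 1/4
H(X) = -[(2/5)·log₂(2/5) + (7/20)·log₂(7/20) + (1/4)·log₂(1/4)]
  = 0.52877 + 0.53010 + 0.50000 = 1.55887 bits

Marginal of Y (column sums):
  P(Y=0) = 1/20 + 1/20 + 1/5 = 3/10
  P(Y=1) = 1/20 + 1/10 + 0 = 3/20
  P(Y=2) = 3/10 + 1/5 + 1/20 = 11/20
H(X|Y) = Σ_y P(y)·H(X|Y=y):
  Y=0: P(Y=0) = 3/10, P(X|Y=0) = (1/6, 1/6, 2/3) → H(X|Y=0) = 1.25163
  Y=1: P(Y=1) = 3/20, P(X|Y=1) = (1/3, 2/3, 0) → H(X|Y=1) = 0.91830
  Y=2: P(Y=2) = 11/20, P(X|Y=2) = (6/11, 4/11, 1/11) → H(X|Y=2) = 1.32218
H(X|Y) = (3/10)·1.25163 + (3/20)·0.91830 + (11/20)·1.32218 = 1.24043 bits

I(X;Y) = H(X) - H(X|Y) = 1.55887 - 1.24043 = 0.3184 bits

Cross-check via I(X;Y) = H(X) + H(Y) - H(X,Y): computing H(Y) from the column sums and H(X,Y) from the 9 cells in the same way gives H(Y) = 1.40601 bits and H(X,Y) = 2.64644 bits, so
I(X;Y) = 1.55887 + 1.40601 - 2.64644 = 0.3184 bits ✓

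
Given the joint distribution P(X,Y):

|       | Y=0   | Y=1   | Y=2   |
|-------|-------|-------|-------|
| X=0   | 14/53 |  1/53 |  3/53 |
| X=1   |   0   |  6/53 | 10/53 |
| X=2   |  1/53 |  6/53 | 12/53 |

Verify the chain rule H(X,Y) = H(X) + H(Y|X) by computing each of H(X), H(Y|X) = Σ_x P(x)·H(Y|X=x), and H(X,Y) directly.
H(X) = 1.5813 bits, H(Y|X) = 1.0274 bits, H(X,Y) = 2.6087 bits

Marginal of X (row sums):
  P(X=0) = 14/53 + 1/53 + 3/53 = 18/53
  P(X=1) = 0 + 6/53 + 10/53 = 16/53
  P(X=2) = 1/53 + 6/53 + 12/53 = 19/53
H(X) = -[(18/53)·log₂(18/53) + (16/53)·log₂(16/53) + (19/53)·log₂(19/53)]
  = 0.529131 + 0.521636 + 0.530564 = 1.5813 bits

H(Y|X) = Σ_x P(x)·H(Y|X=x):
  X=0: P(X=0) = 18/53, P(Y|X=0) = (7/9, 1/18, 1/6) → H(Y|X=0) = 0.944489
  X=1: P(X=1) = 16/53, P(Y|X=1) = (0, 3/8, 5/8) → H(Y|X=1) = 0.954434
  X=2: P(X=2) = 19/53, P(Y|X=2) = (1/19, 6/19, 12/19) → H(Y|X=2) = 1.167437
H(Y|X) = (18/53)·0.944489 + (16/53)·0.954434 + (19/53)·1.167437 = 1.0274 bits

H(X,Y) = -Σ_{x,y} P(x,y) log₂ P(x,y). Per-cell terms -P(x,y)·log₂P(x,y):
  X=0: 0.507319, 0.108074, 0.234507
  X=1: 0.000000, 0.355807, 0.453961
  X=2: 0.108074, 0.355807, 0.485198
  (cells with P = 0 contribute 0)
Sum of the 9 terms: H(X,Y) = 2.6087 bits

Chain rule check:
  H(X) + H(Y|X) = 1.5813 + 1.0274 = 2.6087 bits
  H(X,Y) = 2.6087 bits
✓ Chain rule verified.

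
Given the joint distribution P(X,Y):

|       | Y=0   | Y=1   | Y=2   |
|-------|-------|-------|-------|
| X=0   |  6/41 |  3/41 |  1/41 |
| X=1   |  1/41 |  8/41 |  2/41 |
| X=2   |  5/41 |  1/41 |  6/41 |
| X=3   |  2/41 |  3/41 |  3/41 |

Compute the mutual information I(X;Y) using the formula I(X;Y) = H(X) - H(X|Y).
0.2765 bits

I(X;Y) = H(X) - H(X|Y)

Marginal of X (row sums):
  P(X=0) = 6/41 + 3/41 + 1/41 = 10/41
  P(X=1) = 1/41 + 8/41 + 2/41 = 11/41
  P(X=2) = 5/41 + 1/41 + 6/41 = 12/41
  P(X=3) = 2/41 + 3/41 + 3/41 = 8/41
H(X) = -[(10/41)·log₂(10/41) + (11/41)·log₂(11/41) + (12/41)·log₂(12/41) + (8/41)·log₂(8/41)]
  = 0.4965 + 0.5093 + 0.5188 + 0.4600 = 1.9846 bits

Marginal of Y (column sums):
  P(Y=0) = 6/41 + 1/41 + 5/41 + 2/41 = 14/41
  P(Y=1) = 3/41 + 8/41 + 1/41 + 3/41 = 15/41
  P(Y=2) = 1/41 + 2/41 + 6/41 + 3/41 = 12/41
H(X|Y) = Σ_y P(y)·H(X|Y=y):
  Y=0: P(Y=0) = 14/41, P(X|Y=0) = (3/7, 1/14, 5/14, 1/7) → H(X|Y=0) = 1.7274
  Y=1: P(Y=1) = 15/41, P(X|Y=1) = (1/5, 8/15, 1/15, 1/5) → H(X|Y=1) = 1.6729
  Y=2: P(Y=2) = 12/41, P(X|Y=2) = (1/12, 1/6, 1/2, 1/4) → H(X|Y=2) = 1.7296
H(X|Y) = (14/41)·1.7274 + (15/41)·1.6729 + (12/41)·1.7296 = 1.7081 bits

I(X;Y) = H(X) - H(X|Y) = 1.9846 - 1.7081 = 0.2765 bits

Cross-check via I(X;Y) = H(X) + H(Y) - H(X,Y): computing H(Y) from the column sums and H(X,Y) from the 12 cells in the same way gives H(Y) = 1.5789 bits and H(X,Y) = 3.2870 bits, so
I(X;Y) = 1.9846 + 1.5789 - 3.2870 = 0.2765 bits ✓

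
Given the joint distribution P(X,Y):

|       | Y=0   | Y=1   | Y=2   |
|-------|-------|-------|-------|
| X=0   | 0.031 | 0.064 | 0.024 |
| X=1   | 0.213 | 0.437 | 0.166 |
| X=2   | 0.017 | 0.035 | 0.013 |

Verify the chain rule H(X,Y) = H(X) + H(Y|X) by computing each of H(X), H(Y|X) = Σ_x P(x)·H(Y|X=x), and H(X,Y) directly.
H(X) = 0.8611 bits, H(Y|X) = 1.4550 bits, H(X,Y) = 2.3162 bits

Marginal of X (row sums):
  P(X=0) = 0.031 + 0.064 + 0.024 = 0.119
  P(X=1) = 0.213 + 0.437 + 0.166 = 0.816
  P(X=2) = 0.017 + 0.035 + 0.013 = 0.065
H(X) = -[0.119·log₂(0.119) + 0.816·log₂(0.816) + 0.065·log₂(0.065)]
  = 0.365445 + 0.239381 + 0.256322 = 0.8611 bits

H(Y|X) = Σ_x P(x)·H(Y|X=x):
  X=0: P(X=0) = 0.119, P(Y|X=0) = (31/119, 64/119, 24/119) → H(Y|X=0) = 1.452640
  X=1: P(X=1) = 0.816, P(Y|X=1) = (71/272, 437/816, 83/408) → H(Y|X=1) = 1.455648
  X=2: P(X=2) = 0.065, P(Y|X=2) = (17/65, 7/13, 1/5) → H(Y|X=2) = 1.451330
H(Y|X) = 0.119·1.452640 + 0.816·1.455648 + 0.065·1.451330 = 1.4550 bits

H(X,Y) = -Σ_{x,y} P(x,y) log₂ P(x,y). Per-cell terms -P(x,y)·log₂P(x,y):
  X=0: 0.155359, 0.253810, 0.129140
  X=1: 0.475219, 0.521907, 0.430064
  X=2: 0.099931, 0.169278, 0.081449
Sum of the 9 terms: H(X,Y) = 2.3162 bits

Chain rule check:
  H(X) + H(Y|X) = 0.8611 + 1.4550 = 2.3161 bits
  H(X,Y) = 2.3162 bits
✓ Chain rule verified (Δ = 0.0001 is 4-dp rounding noise: each of the three values was rounded independently).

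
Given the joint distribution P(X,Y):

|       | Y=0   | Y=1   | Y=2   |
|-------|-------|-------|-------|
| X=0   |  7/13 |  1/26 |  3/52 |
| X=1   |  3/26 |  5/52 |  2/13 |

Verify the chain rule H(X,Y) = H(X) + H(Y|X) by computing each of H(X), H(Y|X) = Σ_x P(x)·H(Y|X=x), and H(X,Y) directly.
H(X) = 0.9471 bits, H(Y|X) = 1.0518 bits, H(X,Y) = 1.9989 bits

Marginal of X (row sums):
  P(X=0) = 7/13 + 1/26 + 3/52 = 33/52
  P(X=1) = 3/26 + 5/52 + 2/13 = 19/52
H(X) = -[(33/52)·log₂(33/52) + (19/52)·log₂(19/52)]
  = 0.41634 + 0.53073 = 0.9471 bits

H(Y|X) = Σ_x P(x)·H(Y|X=x):
  X=0: P(X=0) = 33/52, P(Y|X=0) = (28/33, 2/33, 1/11) → H(Y|X=0) = 0.76073
  X=1: P(X=1) = 19/52, P(Y|X=1) = (6/19, 5/19, 8/19) → H(Y|X=1) = 1.55743
H(Y|X) = (33/52)·0.76073 + (19/52)·1.55743 = 1.0518 bits

H(X,Y) = -Σ_{x,y} P(x,y) log₂ P(x,y). Per-cell terms -P(x,y)·log₂P(x,y):
  X=0: 0.48089, 0.18079, 0.23743
  X=1: 0.35948, 0.32486, 0.41545
Sum of the 6 terms: H(X,Y) = 1.9989 bits

Chain rule check:
  H(X) + H(Y|X) = 0.9471 + 1.0518 = 1.9989 bits
  H(X,Y) = 1.9989 bits
✓ Chain rule verified.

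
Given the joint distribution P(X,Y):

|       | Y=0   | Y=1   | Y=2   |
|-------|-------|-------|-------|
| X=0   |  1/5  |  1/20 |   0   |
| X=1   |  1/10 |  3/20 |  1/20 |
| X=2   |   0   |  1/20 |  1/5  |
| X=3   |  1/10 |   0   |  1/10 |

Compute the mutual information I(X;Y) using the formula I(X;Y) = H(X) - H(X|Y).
0.5602 bits

I(X;Y) = H(X) - H(X|Y)

Marginal of X (row sums):
  P(X=0) = 1/5 + 1/20 + 0 = 1/4
  P(X=1) = 1/10 + 3/20 + 1/20 = 3/10
  P(X=2) = 0 + 1/20 + 1/5 = 1/4
  P(X=3) = 1/10 + 0 + 1/10 = 1/5
H(X) = -[(1/4)·log₂(1/4) + (3/10)·log₂(3/10) + (1/4)·log₂(1/4) + (1/5)·log₂(1/5)]
  = 0.5000 + 0.5211 + 0.5000 + 0.4644 = 1.9855 bits

Marginal of Y (column sums):
  P(Y=0) = 1/5 + 1/10 + 0 + 1/10 = 2/5
  P(Y=1) = 1/20 + 3/20 + 1/20 + 0 = 1/4
  P(Y=2) = 0 + 1/20 + 1/5 + 1/10 = 7/20
H(X|Y) = Σ_y P(y)·H(X|Y=y):
  Y=0: P(Y=0) = 2/5, P(X|Y=0) = (1/2, 1/4, 0, 1/4) → H(X|Y=0) = 1.5000
  Y=1: P(Y=1) = 1/4, P(X|Y=1) = (1/5, 3/5, 1/5, 0) → H(X|Y=1) = 1.3710
  Y=2: P(Y=2) = 7/20, P(X|Y=2) = (0, 1/7, 4/7, 2/7) → H(X|Y=2) = 1.3788
H(X|Y) = (2/5)·1.5000 + (1/4)·1.3710 + (7/20)·1.3788 = 1.4253 bits

I(X;Y) = H(X) - H(X|Y) = 1.9855 - 1.4253 = 0.5602 bits

Cross-check via I(X;Y) = H(X) + H(Y) - H(X,Y): computing H(Y) from the column sums and H(X,Y) from the 12 cells in the same way gives H(Y) = 1.5589 bits and H(X,Y) = 2.9842 bits, so
I(X;Y) = 1.9855 + 1.5589 - 2.9842 = 0.5602 bits ✓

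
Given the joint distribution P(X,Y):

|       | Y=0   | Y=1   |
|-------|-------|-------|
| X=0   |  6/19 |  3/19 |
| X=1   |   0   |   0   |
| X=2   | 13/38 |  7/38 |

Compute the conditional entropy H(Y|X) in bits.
0.9266 bits

H(Y|X) = H(X,Y) - H(X)

H(X,Y) = -Σ_{x,y} P(x,y) log₂ P(x,y). Per-cell terms -P(x,y)·log₂P(x,y):
  X=0: 0.5251, 0.4205
  X=1: 0.0000, 0.0000
  X=2: 0.5294, 0.4496
  (cells with P = 0 contribute 0)
Sum of the 6 terms: H(X,Y) = 1.9246 bits

Marginal of X (row sums):
  P(X=0) = 6/19 + 3/19 = 9/19
  P(X=1) = 0 + 0 = 0
  P(X=2) = 13/38 + 7/38 = 10/19
H(X) = -[(9/19)·log₂(9/19) + (10/19)·log₂(10/19)]   (outcomes with P = 0 contribute 0)
  = 0.5106 + 0.4874 = 0.9980 bits

H(Y|X) = H(X,Y) - H(X) = 1.9246 - 0.9980 = 0.9266 bits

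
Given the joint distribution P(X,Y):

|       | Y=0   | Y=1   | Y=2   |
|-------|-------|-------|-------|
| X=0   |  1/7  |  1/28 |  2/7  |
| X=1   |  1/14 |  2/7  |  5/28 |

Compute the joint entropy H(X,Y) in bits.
2.3213 bits

H(X,Y) = -Σ_{x,y} P(x,y) log₂ P(x,y). Per-cell terms -P(x,y)·log₂P(x,y):
  X=0: 0.40105, 0.17169, 0.51639
  X=1: 0.27195, 0.51639, 0.44383
Sum of the 6 terms: H(X,Y) = 2.3213 bits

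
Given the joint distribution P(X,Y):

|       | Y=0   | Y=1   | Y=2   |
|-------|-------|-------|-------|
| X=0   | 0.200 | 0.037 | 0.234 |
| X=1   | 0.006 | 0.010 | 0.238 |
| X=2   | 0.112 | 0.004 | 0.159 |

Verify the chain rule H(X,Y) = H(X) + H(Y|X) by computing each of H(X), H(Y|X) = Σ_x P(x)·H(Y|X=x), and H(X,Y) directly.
H(X) = 1.5260 bits, H(Y|X) = 1.0158 bits, H(X,Y) = 2.5417 bits

Marginal of X (row sums):
  P(X=0) = 0.200 + 0.037 + 0.234 = 0.471
  P(X=1) = 0.006 + 0.010 + 0.238 = 0.254
  P(X=2) = 0.112 + 0.004 + 0.159 = 0.275
H(X) = -[0.471·log₂(0.471) + 0.254·log₂(0.254) + 0.275·log₂(0.275)]
  = 0.51160 + 0.50218 + 0.51219 = 1.5260 bits

H(Y|X) = Σ_x P(x)·H(Y|X=x):
  X=0: P(X=0) = 0.471, P(Y|X=0) = (200/471, 37/471, 78/157) → H(Y|X=0) = 1.31443
  X=1: P(X=1) = 0.254, P(Y|X=1) = (3/127, 5/127, 119/127) → H(Y|X=1) = 0.39933
  X=2: P(X=2) = 0.275, P(Y|X=2) = (112/275, 4/275, 159/275) → H(Y|X=2) = 1.07357
H(Y|X) = 0.471·1.31443 + 0.254·0.39933 + 0.275·1.07357 = 1.0158 bits

H(X,Y) = -Σ_{x,y} P(x,y) log₂ P(x,y). Per-cell terms -P(x,y)·log₂P(x,y):
  X=0: 0.46439, 0.17598, 0.49033
  X=1: 0.04428, 0.06644, 0.49289
  X=2: 0.35374, 0.03186, 0.42181
Sum of the 9 terms: H(X,Y) = 2.5417 bits

Chain rule check:
  H(X) + H(Y|X) = 1.5260 + 1.0158 = 2.5418 bits
  H(X,Y) = 2.5417 bits
✓ Chain rule verified (Δ = 0.0001 is 4-dp rounding noise: each of the three values was rounded independently).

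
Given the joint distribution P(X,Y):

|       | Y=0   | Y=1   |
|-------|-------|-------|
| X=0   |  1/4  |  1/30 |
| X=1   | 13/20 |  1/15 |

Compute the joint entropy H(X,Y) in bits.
1.3280 bits

H(X,Y) = -Σ_{x,y} P(x,y) log₂ P(x,y). Per-cell terms -P(x,y)·log₂P(x,y):
  X=0: 0.50000, 0.16356
  X=1: 0.40397, 0.26046
Sum of the 4 terms: H(X,Y) = 1.3280 bits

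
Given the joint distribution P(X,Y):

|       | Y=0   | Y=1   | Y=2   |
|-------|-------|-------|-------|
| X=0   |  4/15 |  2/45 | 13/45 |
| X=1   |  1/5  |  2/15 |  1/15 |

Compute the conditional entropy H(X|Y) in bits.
0.8515 bits

H(X|Y) = H(X,Y) - H(Y)

H(X,Y) = -Σ_{x,y} P(x,y) log₂ P(x,y). Per-cell terms -P(x,y)·log₂P(x,y):
  X=0: 0.508504, 0.199638, 0.517519
  X=1: 0.464386, 0.387585, 0.260459
Sum of the 6 terms: H(X,Y) = 2.33809 bits

Marginal of Y (column sums):
  P(Y=0) = 4/15 + 1/5 = 7/15
  P(Y=1) = 2/45 + 2/15 = 8/45
  P(Y=2) = 13/45 + 1/15 = 16/45
H(Y) = -[(7/15)·log₂(7/15) + (8/45)·log₂(8/45) + (16/45)·log₂(16/45)]
  = 0.513117 + 0.442996 + 0.530437 = 1.48655 bits

H(X|Y) = H(X,Y) - H(Y) = 2.33809 - 1.48655 = 0.8515 bits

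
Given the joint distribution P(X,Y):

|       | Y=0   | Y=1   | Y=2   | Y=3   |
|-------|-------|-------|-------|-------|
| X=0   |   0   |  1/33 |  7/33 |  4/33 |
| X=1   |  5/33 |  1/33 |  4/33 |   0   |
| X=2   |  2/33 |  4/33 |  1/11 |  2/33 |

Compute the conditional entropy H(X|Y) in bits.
1.2108 bits

H(X|Y) = H(X,Y) - H(Y)

H(X,Y) = -Σ_{x,y} P(x,y) log₂ P(x,y). Per-cell terms -P(x,y)·log₂P(x,y):
  X=0: 0.0000, 0.1529, 0.4745, 0.3690
  X=1: 0.4125, 0.1529, 0.3690, 0.0000
  X=2: 0.2451, 0.3690, 0.3145, 0.2451
  (cells with P = 0 contribute 0)
Sum of the 12 terms: H(X,Y) = 3.1045 bits

Marginal of Y (column sums):
  P(Y=0) = 0 + 5/33 + 2/33 = 7/33
  P(Y=1) = 1/33 + 1/33 + 4/33 = 2/11
  P(Y=2) = 7/33 + 4/33 + 1/11 = 14/33
  P(Y=3) = 4/33 + 0 + 2/33 = 2/11
H(Y) = -[(7/33)·log₂(7/33) + (2/11)·log₂(2/11) + (14/33)·log₂(14/33) + (2/11)·log₂(2/11)]
  = 0.4745 + 0.4472 + 0.5248 + 0.4472 = 1.8937 bits

H(X|Y) = H(X,Y) - H(Y) = 3.1045 - 1.8937 = 1.2108 bits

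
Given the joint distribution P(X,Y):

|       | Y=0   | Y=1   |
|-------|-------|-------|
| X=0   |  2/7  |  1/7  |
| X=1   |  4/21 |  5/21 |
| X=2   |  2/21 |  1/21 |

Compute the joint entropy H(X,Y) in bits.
2.3983 bits

H(X,Y) = -Σ_{x,y} P(x,y) log₂ P(x,y). Per-cell terms -P(x,y)·log₂P(x,y):
  X=0: 0.51639, 0.40105
  X=1: 0.45568, 0.49295
  X=2: 0.32308, 0.20916
Sum of the 6 terms: H(X,Y) = 2.3983 bits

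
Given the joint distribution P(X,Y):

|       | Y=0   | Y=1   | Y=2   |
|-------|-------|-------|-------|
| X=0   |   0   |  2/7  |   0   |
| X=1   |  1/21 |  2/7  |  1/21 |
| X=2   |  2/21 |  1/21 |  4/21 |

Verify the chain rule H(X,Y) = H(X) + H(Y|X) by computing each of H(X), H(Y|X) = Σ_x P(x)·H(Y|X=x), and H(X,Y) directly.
H(X) = 1.5751 bits, H(Y|X) = 0.8639 bits, H(X,Y) = 2.4390 bits

Marginal of X (row sums):
  P(X=0) = 0 + 2/7 + 0 = 2/7
  P(X=1) = 1/21 + 2/7 + 1/21 = 8/21
  P(X=2) = 2/21 + 1/21 + 4/21 = 1/3
H(X) = -[(2/7)·log₂(2/7) + (8/21)·log₂(8/21) + (1/3)·log₂(1/3)]
  = 0.51639 + 0.53041 + 0.52832 = 1.5751 bits

H(Y|X) = Σ_x P(x)·H(Y|X=x):
  X=0: P(X=0) = 2/7, P(Y|X=0) = (0, 1, 0) → H(Y|X=0) = 0.00000
  X=1: P(X=1) = 8/21, P(Y|X=1) = (1/8, 3/4, 1/8) → H(Y|X=1) = 1.06128
  X=2: P(X=2) = 1/3, P(Y|X=2) = (2/7, 1/7, 4/7) → H(Y|X=2) = 1.37878
H(Y|X) = (2/7)·0.00000 + (8/21)·1.06128 + (1/3)·1.37878 = 0.8639 bits

H(X,Y) = -Σ_{x,y} P(x,y) log₂ P(x,y). Per-cell terms -P(x,y)·log₂P(x,y):
  X=0: 0.00000, 0.51639, 0.00000
  X=1: 0.20916, 0.51639, 0.20916
  X=2: 0.32308, 0.20916, 0.45568
  (cells with P = 0 contribute 0)
Sum of the 9 terms: H(X,Y) = 2.4390 bits

Chain rule check:
  H(X) + H(Y|X) = 1.5751 + 0.8639 = 2.4390 bits
  H(X,Y) = 2.4390 bits
✓ Chain rule verified.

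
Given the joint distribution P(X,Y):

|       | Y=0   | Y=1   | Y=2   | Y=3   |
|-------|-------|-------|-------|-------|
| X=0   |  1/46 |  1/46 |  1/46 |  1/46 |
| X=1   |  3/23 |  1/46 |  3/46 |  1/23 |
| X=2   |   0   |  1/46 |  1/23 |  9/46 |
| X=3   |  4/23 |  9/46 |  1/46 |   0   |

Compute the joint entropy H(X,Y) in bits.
3.2339 bits

H(X,Y) = -Σ_{x,y} P(x,y) log₂ P(x,y). Per-cell terms -P(x,y)·log₂P(x,y):
  X=0: 0.120077, 0.120077, 0.120077, 0.120077
  X=1: 0.383296, 0.120077, 0.256865, 0.196677
  X=2: 0.000000, 0.120077, 0.196677, 0.460494
  X=3: 0.438880, 0.460494, 0.120077, 0.000000
  (cells with P = 0 contribute 0)
Sum of the 16 terms: H(X,Y) = 3.2339 bits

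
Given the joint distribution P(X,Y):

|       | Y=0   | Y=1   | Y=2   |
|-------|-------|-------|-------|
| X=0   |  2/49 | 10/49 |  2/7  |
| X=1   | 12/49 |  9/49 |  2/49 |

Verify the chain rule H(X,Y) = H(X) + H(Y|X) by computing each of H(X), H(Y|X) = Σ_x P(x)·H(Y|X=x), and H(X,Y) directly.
H(X) = 0.9973 bits, H(Y|X) = 1.3098 bits, H(X,Y) = 2.3071 bits

Marginal of X (row sums):
  P(X=0) = 2/49 + 10/49 + 2/7 = 26/49
  P(X=1) = 12/49 + 9/49 + 2/49 = 23/49
H(X) = -[(26/49)·log₂(26/49) + (23/49)·log₂(23/49)]
  = 0.48512 + 0.51217 = 0.9973 bits

H(Y|X) = Σ_x P(x)·H(Y|X=x):
  X=0: P(X=0) = 26/49, P(Y|X=0) = (1/13, 5/13, 7/13) → H(Y|X=0) = 1.29574
  X=1: P(X=1) = 23/49, P(Y|X=1) = (12/23, 9/23, 2/23) → H(Y|X=1) = 1.32578
H(Y|X) = (26/49)·1.29574 + (23/49)·1.32578 = 1.3098 bits

H(X,Y) = -Σ_{x,y} P(x,y) log₂ P(x,y). Per-cell terms -P(x,y)·log₂P(x,y):
  X=0: 0.18836, 0.46791, 0.51639
  X=1: 0.49708, 0.44904, 0.18836
Sum of the 6 terms: H(X,Y) = 2.3071 bits

Chain rule check:
  H(X) + H(Y|X) = 0.9973 + 1.3098 = 2.3071 bits
  H(X,Y) = 2.3071 bits
✓ Chain rule verified.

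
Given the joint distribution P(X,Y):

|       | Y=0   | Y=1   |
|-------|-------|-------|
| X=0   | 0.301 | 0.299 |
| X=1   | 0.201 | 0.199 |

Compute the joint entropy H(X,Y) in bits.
1.9709 bits

H(X,Y) = -Σ_{x,y} P(x,y) log₂ P(x,y). Per-cell terms -P(x,y)·log₂P(x,y):
  X=0: 0.52138, 0.52079
  X=1: 0.46526, 0.46350
Sum of the 4 terms: H(X,Y) = 1.9709 bits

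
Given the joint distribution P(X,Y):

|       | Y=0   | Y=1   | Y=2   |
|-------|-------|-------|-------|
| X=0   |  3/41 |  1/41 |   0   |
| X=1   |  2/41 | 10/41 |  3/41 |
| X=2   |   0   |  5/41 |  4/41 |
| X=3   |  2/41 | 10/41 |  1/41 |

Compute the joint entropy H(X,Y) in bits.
2.9293 bits

H(X,Y) = -Σ_{x,y} P(x,y) log₂ P(x,y). Per-cell terms -P(x,y)·log₂P(x,y):
  X=0: 0.27604, 0.13067, 0.00000
  X=1: 0.21256, 0.49649, 0.27604
  X=2: 0.00000, 0.37020, 0.32757
  X=3: 0.21256, 0.49649, 0.13067
  (cells with P = 0 contribute 0)
Sum of the 12 terms: H(X,Y) = 2.9293 bits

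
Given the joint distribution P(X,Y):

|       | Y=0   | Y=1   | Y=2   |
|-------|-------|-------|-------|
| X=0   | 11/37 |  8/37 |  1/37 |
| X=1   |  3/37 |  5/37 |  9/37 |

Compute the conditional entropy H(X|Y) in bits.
0.7481 bits

H(X|Y) = H(X,Y) - H(Y)

H(X,Y) = -Σ_{x,y} P(x,y) log₂ P(x,y). Per-cell terms -P(x,y)·log₂P(x,y):
  X=0: 0.520277, 0.477720, 0.140796
  X=1: 0.293878, 0.390206, 0.496101
Sum of the 6 terms: H(X,Y) = 2.31898 bits

Marginal of Y (column sums):
  P(Y=0) = 11/37 + 3/37 = 14/37
  P(Y=1) = 8/37 + 5/37 = 13/37
  P(Y=2) = 1/37 + 9/37 = 10/37
H(Y) = -[(14/37)·log₂(14/37) + (13/37)·log₂(13/37) + (10/37)·log₂(10/37)]
  = 0.530524 + 0.530194 + 0.510142 = 1.57086 bits

H(X|Y) = H(X,Y) - H(Y) = 2.31898 - 1.57086 = 0.7481 bits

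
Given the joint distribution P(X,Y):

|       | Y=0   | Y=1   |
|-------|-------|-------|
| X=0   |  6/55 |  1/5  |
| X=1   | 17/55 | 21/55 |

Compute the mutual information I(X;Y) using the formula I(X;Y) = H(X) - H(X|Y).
0.0057 bits

I(X;Y) = H(X) - H(X|Y)

Marginal of X (row sums):
  P(X=0) = 6/55 + 1/5 = 17/55
  P(X=1) = 17/55 + 21/55 = 38/55
H(X) = -[(17/55)·log₂(17/55) + (38/55)·log₂(38/55)]
  = 0.52357 + 0.36855 = 0.8921 bits

Marginal of Y (column sums):
  P(Y=0) = 6/55 + 17/55 = 23/55
  P(Y=1) = 1/5 + 21/55 = 32/55
H(X|Y) = Σ_y P(y)·H(X|Y=y):
  Y=0: P(Y=0) = 23/55, P(X|Y=0) = (6/23, 17/23) → H(X|Y=0) = 0.82806
  Y=1: P(Y=1) = 32/55, P(X|Y=1) = (11/32, 21/32) → H(X|Y=1) = 0.92836
H(X|Y) = (23/55)·0.82806 + (32/55)·0.92836 = 0.8864 bits

I(X;Y) = H(X) - H(X|Y) = 0.8921 - 0.8864 = 0.0057 bits

Cross-check via I(X;Y) = H(X) + H(Y) - H(X,Y): computing H(Y) from the column sums and H(X,Y) from the 4 cells in the same way gives H(Y) = 0.9806 bits and H(X,Y) = 1.8670 bits, so
I(X;Y) = 0.8921 + 0.9806 - 1.8670 = 0.0057 bits ✓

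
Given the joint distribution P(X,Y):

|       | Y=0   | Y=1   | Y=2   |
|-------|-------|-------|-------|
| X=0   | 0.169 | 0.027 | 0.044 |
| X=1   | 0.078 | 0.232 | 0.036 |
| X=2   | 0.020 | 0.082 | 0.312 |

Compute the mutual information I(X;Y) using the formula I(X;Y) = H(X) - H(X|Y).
0.4640 bits

I(X;Y) = H(X) - H(X|Y)

Marginal of X (row sums):
  P(X=0) = 0.169 + 0.027 + 0.044 = 0.240
  P(X=1) = 0.078 + 0.232 + 0.036 = 0.346
  P(X=2) = 0.020 + 0.082 + 0.312 = 0.414
H(X) = -[0.240·log₂(0.240) + 0.346·log₂(0.346) + 0.414·log₂(0.414)]
  = 0.4941 + 0.5298 + 0.5267 = 1.5506 bits

Marginal of Y (column sums):
  P(Y=0) = 0.169 + 0.078 + 0.020 = 0.267
  P(Y=1) = 0.027 + 0.232 + 0.082 = 0.341
  P(Y=2) = 0.044 + 0.036 + 0.312 = 0.392
H(X|Y) = Σ_y P(y)·H(X|Y=y):
  Y=0: P(Y=0) = 0.267, P(X|Y=0) = (169/267, 26/89, 20/267) → H(X|Y=0) = 1.2163
  Y=1: P(Y=1) = 0.341, P(X|Y=1) = (27/341, 232/341, 82/341) → H(X|Y=1) = 1.1622
  Y=2: P(Y=2) = 0.392, P(X|Y=2) = (11/98, 9/98, 39/49) → H(X|Y=2) = 0.9326
H(X|Y) = 0.267·1.2163 + 0.341·1.1622 + 0.392·0.9326 = 1.0866 bits

I(X;Y) = H(X) - H(X|Y) = 1.5506 - 1.0866 = 0.4640 bits

Cross-check via I(X;Y) = H(X) + H(Y) - H(X,Y): computing H(Y) from the column sums and H(X,Y) from the 9 cells in the same way gives H(Y) = 1.5676 bits and H(X,Y) = 2.6542 bits, so
I(X;Y) = 1.5506 + 1.5676 - 2.6542 = 0.4640 bits ✓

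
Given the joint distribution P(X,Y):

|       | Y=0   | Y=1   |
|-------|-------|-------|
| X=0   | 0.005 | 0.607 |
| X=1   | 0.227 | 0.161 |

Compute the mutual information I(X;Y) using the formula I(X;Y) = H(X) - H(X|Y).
0.3598 bits

I(X;Y) = H(X) - H(X|Y)

Marginal of X (row sums):
  P(X=0) = 0.005 + 0.607 = 0.612
  P(X=1) = 0.227 + 0.161 = 0.388
H(X) = -[0.612·log₂(0.612) + 0.388·log₂(0.388)]
  = 0.43354 + 0.52996 = 0.9635 bits

Marginal of Y (column sums):
  P(Y=0) = 0.005 + 0.227 = 0.232
  P(Y=1) = 0.607 + 0.161 = 0.768
H(X|Y) = Σ_y P(y)·H(X|Y=y):
  Y=0: P(Y=0) = 0.232, P(X|Y=0) = (5/232, 227/232) → H(X|Y=0) = 0.15007
  Y=1: P(Y=1) = 0.768, P(X|Y=1) = (607/768, 161/768) → H(X|Y=1) = 0.74079
H(X|Y) = 0.232·0.15007 + 0.768·0.74079 = 0.6037 bits

I(X;Y) = H(X) - H(X|Y) = 0.9635 - 0.6037 = 0.3598 bits

Cross-check via I(X;Y) = H(X) + H(Y) - H(X,Y): computing H(Y) from the column sums and H(X,Y) from the 4 cells in the same way gives H(Y) = 0.7815 bits and H(X,Y) = 1.3852 bits, so
I(X;Y) = 0.9635 + 0.7815 - 1.3852 = 0.3598 bits ✓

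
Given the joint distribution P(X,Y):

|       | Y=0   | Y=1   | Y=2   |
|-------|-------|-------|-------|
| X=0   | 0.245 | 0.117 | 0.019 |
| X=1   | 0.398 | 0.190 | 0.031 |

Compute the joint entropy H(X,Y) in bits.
2.1075 bits

H(X,Y) = -Σ_{x,y} P(x,y) log₂ P(x,y). Per-cell terms -P(x,y)·log₂P(x,y):
  X=0: 0.4971, 0.3622, 0.1086
  X=1: 0.5290, 0.4552, 0.1554
Sum of the 6 terms: H(X,Y) = 2.1075 bits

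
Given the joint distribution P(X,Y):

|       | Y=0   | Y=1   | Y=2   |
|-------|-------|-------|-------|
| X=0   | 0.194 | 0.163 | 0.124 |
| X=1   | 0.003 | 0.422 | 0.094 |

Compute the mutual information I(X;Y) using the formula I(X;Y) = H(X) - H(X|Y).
0.2622 bits

I(X;Y) = H(X) - H(X|Y)

Marginal of X (row sums):
  P(X=0) = 0.194 + 0.163 + 0.124 = 0.481
  P(X=1) = 0.003 + 0.422 + 0.094 = 0.519
H(X) = -[0.481·log₂(0.481) + 0.519·log₂(0.519)]
  = 0.507884 + 0.491074 = 0.99896 bits

Marginal of Y (column sums):
  P(Y=0) = 0.194 + 0.003 = 0.197
  P(Y=1) = 0.163 + 0.422 = 0.585
  P(Y=2) = 0.124 + 0.094 = 0.218
H(X|Y) = Σ_y P(y)·H(X|Y=y):
  Y=0: P(Y=0) = 0.197, P(X|Y=0) = (194/197, 3/197) → H(X|Y=0) = 0.113737
  Y=1: P(Y=1) = 0.585, P(X|Y=1) = (163/585, 422/585) → H(X|Y=1) = 0.853581
  Y=2: P(Y=2) = 0.218, P(X|Y=2) = (62/109, 47/109) → H(X|Y=2) = 0.986296
H(X|Y) = 0.197·0.113737 + 0.585·0.853581 + 0.218·0.986296 = 0.73676 bits

I(X;Y) = H(X) - H(X|Y) = 0.99896 - 0.73676 = 0.2622 bits

Cross-check via I(X;Y) = H(X) + H(Y) - H(X,Y): computing H(Y) from the column sums and H(X,Y) from the 6 cells in the same way gives H(Y) = 1.39328 bits and H(X,Y) = 2.13005 bits, so
I(X;Y) = 0.99896 + 1.39328 - 2.13005 = 0.2622 bits ✓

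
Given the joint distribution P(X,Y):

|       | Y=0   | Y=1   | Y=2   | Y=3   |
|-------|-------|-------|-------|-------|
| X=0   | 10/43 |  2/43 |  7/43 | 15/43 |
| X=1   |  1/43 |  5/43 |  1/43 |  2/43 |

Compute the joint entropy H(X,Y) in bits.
2.4708 bits

H(X,Y) = -Σ_{x,y} P(x,y) log₂ P(x,y). Per-cell terms -P(x,y)·log₂P(x,y):
  X=0: 0.48938, 0.20587, 0.42633, 0.53001
  X=1: 0.12619, 0.36097, 0.12619, 0.20587
Sum of the 8 terms: H(X,Y) = 2.4708 bits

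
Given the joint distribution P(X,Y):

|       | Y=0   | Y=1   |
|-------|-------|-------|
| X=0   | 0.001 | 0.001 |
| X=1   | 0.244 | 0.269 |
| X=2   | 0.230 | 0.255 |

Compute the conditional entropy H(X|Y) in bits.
1.0182 bits

H(X|Y) = H(X,Y) - H(Y)

H(X,Y) = -Σ_{x,y} P(x,y) log₂ P(x,y). Per-cell terms -P(x,y)·log₂P(x,y):
  X=0: 0.00997, 0.00997
  X=1: 0.49655, 0.50957
  X=2: 0.48767, 0.50271
Sum of the 6 terms: H(X,Y) = 2.0164 bits

Marginal of Y (column sums):
  P(Y=0) = 0.001 + 0.244 + 0.230 = 0.475
  P(Y=1) = 0.001 + 0.269 + 0.255 = 0.525
H(Y) = -[0.475·log₂(0.475) + 0.525·log₂(0.525)]
  = 0.51015 + 0.48805 = 0.9982 bits

H(X|Y) = H(X,Y) - H(Y) = 2.0164 - 0.9982 = 1.0182 bits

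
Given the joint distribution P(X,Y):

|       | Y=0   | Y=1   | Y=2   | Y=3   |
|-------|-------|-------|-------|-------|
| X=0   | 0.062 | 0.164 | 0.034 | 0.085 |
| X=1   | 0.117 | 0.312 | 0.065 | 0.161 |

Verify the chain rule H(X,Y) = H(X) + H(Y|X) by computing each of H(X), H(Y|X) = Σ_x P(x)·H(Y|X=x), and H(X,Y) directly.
H(X) = 0.9295 bits, H(Y|X) = 1.7821 bits, H(X,Y) = 2.7116 bits

Marginal of X (row sums):
  P(X=0) = 0.062 + 0.164 + 0.034 + 0.085 = 0.345
  P(X=1) = 0.117 + 0.312 + 0.065 + 0.161 = 0.655
H(X) = -[0.345·log₂(0.345) + 0.655·log₂(0.655)]
  = 0.52969 + 0.39983 = 0.9295 bits

H(Y|X) = Σ_x P(x)·H(Y|X=x):
  X=0: P(X=0) = 0.345, P(Y|X=0) = (62/345, 164/345, 34/345, 17/69) → H(Y|X=0) = 1.78242
  X=1: P(X=1) = 0.655, P(Y|X=1) = (117/655, 312/655, 13/131, 161/655) → H(Y|X=1) = 1.78190
H(Y|X) = 0.345·1.78242 + 0.655·1.78190 = 1.7821 bits

H(X,Y) = -Σ_{x,y} P(x,y) log₂ P(x,y). Per-cell terms -P(x,y)·log₂P(x,y):
  X=0: 0.24872, 0.42775, 0.16586, 0.30229
  X=1: 0.36216, 0.52428, 0.25632, 0.42421
Sum of the 8 terms: H(X,Y) = 2.7116 bits

Chain rule check:
  H(X) + H(Y|X) = 0.9295 + 1.7821 = 2.7116 bits
  H(X,Y) = 2.7116 bits
✓ Chain rule verified.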